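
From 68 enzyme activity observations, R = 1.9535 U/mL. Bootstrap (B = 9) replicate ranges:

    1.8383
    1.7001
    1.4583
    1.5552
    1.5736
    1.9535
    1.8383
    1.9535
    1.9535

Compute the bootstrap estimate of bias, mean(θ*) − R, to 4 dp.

bias = −0.1952

mean(θ*) = (1.8383 + 1.7001 + 1.4583 + 1.5552 + 1.5736 + 1.9535 + 1.8383 + 1.9535 + 1.9535) / 9 = 1.75826
bias = 1.75826 − 1.9535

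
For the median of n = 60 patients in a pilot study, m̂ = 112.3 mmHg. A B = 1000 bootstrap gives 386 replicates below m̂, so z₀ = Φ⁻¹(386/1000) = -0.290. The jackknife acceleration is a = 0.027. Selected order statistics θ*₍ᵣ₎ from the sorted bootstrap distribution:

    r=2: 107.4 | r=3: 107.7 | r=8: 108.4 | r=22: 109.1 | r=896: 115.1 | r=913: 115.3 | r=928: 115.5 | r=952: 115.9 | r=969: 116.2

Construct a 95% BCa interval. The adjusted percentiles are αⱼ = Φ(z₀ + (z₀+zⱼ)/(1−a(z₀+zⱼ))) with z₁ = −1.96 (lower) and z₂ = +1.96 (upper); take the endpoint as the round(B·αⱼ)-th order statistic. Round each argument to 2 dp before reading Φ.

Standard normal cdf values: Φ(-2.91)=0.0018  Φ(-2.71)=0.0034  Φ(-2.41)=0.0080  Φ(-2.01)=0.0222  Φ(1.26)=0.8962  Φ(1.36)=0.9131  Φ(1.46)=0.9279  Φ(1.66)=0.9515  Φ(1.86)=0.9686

(108.4, 115.5)

Lower: z₀ + z₁ = -0.290 + (-1.960) = -2.250; 1 − a(z₀+z₁) = 1 − (0.027)(-2.250) = 1.0608; argument = -0.290 + (-2.250)/1.0608 = -2.4111 → -2.41.
α₁ = Φ(-2.41) = 0.0080; rank = round(1000 × 0.0080) = 8; θ*₍8₎ = 108.4.
Upper: z₀ + z₂ = 1.670; 1 − a(z₀+z₂) = 0.9549; argument = 1.4589 → 1.46; α₂ = 0.9279; rank = 928; θ*₍928₎ = 115.5.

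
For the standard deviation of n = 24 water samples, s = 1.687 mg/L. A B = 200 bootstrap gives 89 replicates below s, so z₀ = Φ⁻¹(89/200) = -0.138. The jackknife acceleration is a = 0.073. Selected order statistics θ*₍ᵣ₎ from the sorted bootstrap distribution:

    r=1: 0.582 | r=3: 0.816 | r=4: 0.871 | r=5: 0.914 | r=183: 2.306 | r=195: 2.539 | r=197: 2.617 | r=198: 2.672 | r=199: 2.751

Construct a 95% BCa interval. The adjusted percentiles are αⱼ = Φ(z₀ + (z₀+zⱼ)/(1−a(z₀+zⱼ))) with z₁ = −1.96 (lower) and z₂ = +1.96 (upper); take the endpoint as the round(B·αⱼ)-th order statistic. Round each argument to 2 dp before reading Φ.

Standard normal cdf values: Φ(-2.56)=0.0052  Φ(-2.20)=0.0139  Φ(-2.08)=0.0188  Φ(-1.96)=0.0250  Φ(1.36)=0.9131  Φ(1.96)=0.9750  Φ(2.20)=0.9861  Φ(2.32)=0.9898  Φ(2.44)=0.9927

Lower: z₀ + z₁ = -0.138 + (-1.960) = -2.098; 1 − a(z₀+z₁) = 1 − (0.073)(-2.098) = 1.1532; argument = -0.138 + (-2.098)/1.1532 = -1.9574 → -1.96.
α₁ = Φ(-1.96) = 0.0250; rank = round(200 × 0.0250) = 5; θ*₍5₎ = 0.914.
Upper: z₀ + z₂ = 1.822; 1 − a(z₀+z₂) = 0.8670; argument = 1.9635 → 1.96; α₂ = 0.9750; rank = 195; θ*₍195₎ = 2.539.

(0.914, 2.539)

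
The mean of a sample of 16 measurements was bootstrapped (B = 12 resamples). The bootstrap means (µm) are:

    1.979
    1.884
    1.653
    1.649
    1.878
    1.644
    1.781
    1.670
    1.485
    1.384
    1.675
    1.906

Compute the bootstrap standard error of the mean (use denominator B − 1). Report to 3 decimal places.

Bootstrap SE is the standard deviation of the 12 replicate means.
Mean of replicates: (1.979 + 1.884 + 1.653 + 1.649 + 1.878 + 1.644 + 1.781 + 1.670 + 1.485 + 1.384 + 1.675 + 1.906) / 12 = 20.5880 / 12 = 1.7157
Sum of squared deviations: (+0.2633)² + (+0.1683)² + (−0.0627)² + (−0.0667)² + (+0.1623)² + (−0.0717)² + (+0.0653)² + (−0.0457)² + (−0.2307)² + (−0.3317)² + (−0.0407)² + (+0.1903)² = 0.3450
Variance = 0.3450 / 11 = 0.0314
SE* = √0.0314

SE* = 0.177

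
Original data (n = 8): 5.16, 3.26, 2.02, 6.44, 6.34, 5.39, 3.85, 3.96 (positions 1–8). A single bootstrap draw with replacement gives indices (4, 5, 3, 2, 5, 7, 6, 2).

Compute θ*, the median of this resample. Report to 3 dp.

Resample values: 6.44, 6.34, 2.02, 3.26, 6.34, 3.85, 5.39, 3.26.
Sorted: 2.02, 3.26, 3.26, 3.85, 5.39, 6.34, 6.34, 6.44
Median = average of the two middle values = 4.620

θ* = 4.620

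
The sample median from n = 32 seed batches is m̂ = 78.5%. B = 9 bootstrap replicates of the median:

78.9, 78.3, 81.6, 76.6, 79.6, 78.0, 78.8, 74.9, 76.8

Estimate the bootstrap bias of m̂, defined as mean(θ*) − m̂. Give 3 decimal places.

bias = −0.333

mean(θ*) = (78.9 + 78.3 + 81.6 + 76.6 + 79.6 + 78.0 + 78.8 + 74.9 + 76.8) / 9 = 78.1667
bias = 78.1667 − 78.5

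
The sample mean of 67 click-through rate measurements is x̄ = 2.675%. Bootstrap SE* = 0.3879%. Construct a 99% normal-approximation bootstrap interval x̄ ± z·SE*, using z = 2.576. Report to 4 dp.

(1.6758, 3.6742)

Margin = 2.576 × 0.3879 = 0.99923
Interval: 2.675 ± 0.99923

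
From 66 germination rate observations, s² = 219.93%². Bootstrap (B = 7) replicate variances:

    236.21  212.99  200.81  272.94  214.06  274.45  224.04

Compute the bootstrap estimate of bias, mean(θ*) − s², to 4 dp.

bias = +13.7129

mean(θ*) = (236.21 + 212.99 + 200.81 + 272.94 + 214.06 + 274.45 + 224.04) / 7 = 233.64286
bias = 233.64286 − 219.93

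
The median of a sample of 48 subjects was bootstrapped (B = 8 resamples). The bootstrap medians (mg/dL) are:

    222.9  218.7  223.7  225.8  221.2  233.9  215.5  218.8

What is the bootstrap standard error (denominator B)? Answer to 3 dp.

Bootstrap SE is the standard deviation of the 8 replicate medians.
Mean of replicates: (222.9 + 218.7 + 223.7 + 225.8 + 221.2 + 233.9 + 215.5 + 218.8) / 8 = 1780.5000 / 8 = 222.5625
Sum of squared deviations: (+0.3375)² + (−3.8625)² + (+1.1375)² + (+3.2375)² + (−1.3625)² + (+11.3375)² + (−7.0625)² + (−3.7625)² = 221.2388
Variance = 221.2388 / 8 = 27.6548
SE* = √27.6548

SE* = 5.259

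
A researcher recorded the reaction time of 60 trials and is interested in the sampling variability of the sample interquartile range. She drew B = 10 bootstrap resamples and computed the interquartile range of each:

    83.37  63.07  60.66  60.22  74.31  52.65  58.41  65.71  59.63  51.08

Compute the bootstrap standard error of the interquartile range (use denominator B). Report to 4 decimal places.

SE* = 9.1922

Bootstrap SE is the standard deviation of the 10 replicate interquartile ranges.
Mean of replicates: (83.37 + 63.07 + 60.66 + 60.22 + 74.31 + 52.65 + 58.41 + 65.71 + 59.63 + 51.08) / 10 = 629.11000 / 10 = 62.91100
Sum of squared deviations: (+20.45900)² + (+0.15900)² + (−2.25100)² + (−2.69100)² + (+11.39900)² + (−10.26100)² + (−4.50100)² + (+2.79900)² + (−3.28100)² + (−11.83100)² = 844.96069
Variance = 844.96069 / 10 = 84.49607
SE* = √84.49607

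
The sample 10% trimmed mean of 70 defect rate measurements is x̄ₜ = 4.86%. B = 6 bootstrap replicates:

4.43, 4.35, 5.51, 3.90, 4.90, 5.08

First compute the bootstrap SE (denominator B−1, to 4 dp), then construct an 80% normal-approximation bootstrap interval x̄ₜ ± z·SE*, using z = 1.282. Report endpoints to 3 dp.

Mean of replicates = 4.6950; sum of squared deviations = 1.6758; SE* = √(1.6758/5) = 0.5789
Margin = 1.282 × 0.5789 = 0.7421
Interval: 4.86 ± 0.7421

(4.118, 5.602)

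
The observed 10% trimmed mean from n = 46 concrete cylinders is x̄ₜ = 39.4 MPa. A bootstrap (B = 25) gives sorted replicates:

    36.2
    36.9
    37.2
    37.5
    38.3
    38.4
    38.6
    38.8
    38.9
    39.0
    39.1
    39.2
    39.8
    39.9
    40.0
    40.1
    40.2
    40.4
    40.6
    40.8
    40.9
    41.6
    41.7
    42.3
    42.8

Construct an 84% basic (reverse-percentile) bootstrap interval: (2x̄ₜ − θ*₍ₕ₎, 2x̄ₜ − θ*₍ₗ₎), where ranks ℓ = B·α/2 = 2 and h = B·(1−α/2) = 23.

Percentile endpoints at ranks 2 and 23: θ*₍2₎ = 36.9, θ*₍23₎ = 41.7.
Basic interval reflects these around x̄ₜ:
  lower = 2 × 39.4 − 41.7 = 37.1
  upper = 2 × 39.4 − 36.9 = 41.9

(37.1, 41.9)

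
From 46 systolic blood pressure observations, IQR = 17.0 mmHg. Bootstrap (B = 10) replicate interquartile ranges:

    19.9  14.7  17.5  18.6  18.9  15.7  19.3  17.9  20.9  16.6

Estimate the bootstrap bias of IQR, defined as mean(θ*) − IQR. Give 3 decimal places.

mean(θ*) = (19.9 + 14.7 + 17.5 + 18.6 + 18.9 + 15.7 + 19.3 + 17.9 + 20.9 + 16.6) / 10 = 18.0000
bias = 18.0000 − 17.0

bias = +1.000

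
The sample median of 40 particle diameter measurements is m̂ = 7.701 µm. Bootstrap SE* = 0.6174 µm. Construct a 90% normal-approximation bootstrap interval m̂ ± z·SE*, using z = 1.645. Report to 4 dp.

Margin = 1.645 × 0.6174 = 1.01562
Interval: 7.701 ± 1.01562

(6.6854, 8.7166)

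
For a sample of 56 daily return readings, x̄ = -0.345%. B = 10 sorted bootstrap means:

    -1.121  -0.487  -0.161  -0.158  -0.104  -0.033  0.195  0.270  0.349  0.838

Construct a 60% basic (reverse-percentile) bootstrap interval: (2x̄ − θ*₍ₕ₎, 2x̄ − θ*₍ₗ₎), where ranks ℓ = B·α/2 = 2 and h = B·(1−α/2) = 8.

Percentile endpoints at ranks 2 and 8: θ*₍2₎ = -0.487, θ*₍8₎ = 0.270.
Basic interval reflects these around x̄:
  lower = 2 × -0.345 − 0.270 = -0.960
  upper = 2 × -0.345 − -0.487 = -0.203

(-0.960, -0.203)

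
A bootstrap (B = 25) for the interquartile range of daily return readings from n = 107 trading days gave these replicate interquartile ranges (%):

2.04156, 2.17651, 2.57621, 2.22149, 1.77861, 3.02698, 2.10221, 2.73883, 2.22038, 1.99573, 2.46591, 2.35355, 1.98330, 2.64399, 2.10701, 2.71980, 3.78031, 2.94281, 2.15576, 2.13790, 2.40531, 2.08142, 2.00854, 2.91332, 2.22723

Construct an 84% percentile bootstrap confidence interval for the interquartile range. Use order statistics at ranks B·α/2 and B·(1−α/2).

Sorted replicates: 1.77861, 1.98330, 1.99573, 2.00854, 2.04156, 2.08142, 2.10221, 2.10701, 2.13790, 2.15576, 2.17651, 2.22038, 2.22149, 2.22723, 2.35355, 2.40531, 2.46591, 2.57621, 2.64399, 2.71980, 2.73883, 2.91332, 2.94281, 3.02698, 3.78031
α = 0.16; lower rank = 25 × 0.080 = 2; upper rank = 25 × 0.920 = 23.
The 2nd smallest replicate is 1.98330; the 23rd is 2.94281.

(1.98330, 2.94281)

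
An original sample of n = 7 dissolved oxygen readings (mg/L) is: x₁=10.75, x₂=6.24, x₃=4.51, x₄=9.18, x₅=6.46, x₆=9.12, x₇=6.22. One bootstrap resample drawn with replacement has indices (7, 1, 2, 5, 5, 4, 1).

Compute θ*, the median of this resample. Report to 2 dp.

θ* = 6.46

Resample values: 6.22, 10.75, 6.24, 6.46, 6.46, 9.18, 10.75.
Sorted: 6.22, 6.24, 6.46, 6.46, 9.18, 10.75, 10.75
Median = middle value = 6.46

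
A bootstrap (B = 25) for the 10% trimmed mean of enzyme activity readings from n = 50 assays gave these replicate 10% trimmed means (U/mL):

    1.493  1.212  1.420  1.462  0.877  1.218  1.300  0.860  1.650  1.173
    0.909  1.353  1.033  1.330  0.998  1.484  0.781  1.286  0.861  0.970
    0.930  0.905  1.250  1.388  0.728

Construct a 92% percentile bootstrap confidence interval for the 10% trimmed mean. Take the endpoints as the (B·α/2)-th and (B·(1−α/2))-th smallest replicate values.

Sorted replicates: 0.728, 0.781, 0.860, 0.861, 0.877, 0.905, 0.909, 0.930, 0.970, 0.998, 1.033, 1.173, 1.212, 1.218, 1.250, 1.286, 1.300, 1.330, 1.353, 1.388, 1.420, 1.462, 1.484, 1.493, 1.650
α = 0.08; lower rank = 25 × 0.040 = 1; upper rank = 25 × 0.960 = 24.
The 1st smallest replicate is 0.728; the 24th is 1.493.

(0.728, 1.493)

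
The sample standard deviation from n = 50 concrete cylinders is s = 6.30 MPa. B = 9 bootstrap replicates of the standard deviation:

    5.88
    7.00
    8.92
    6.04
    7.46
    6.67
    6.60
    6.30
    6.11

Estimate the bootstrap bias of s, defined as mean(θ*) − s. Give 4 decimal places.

mean(θ*) = (5.88 + 7.00 + 8.92 + 6.04 + 7.46 + 6.67 + 6.60 + 6.30 + 6.11) / 9 = 6.77556
bias = 6.77556 − 6.30

bias = +0.4756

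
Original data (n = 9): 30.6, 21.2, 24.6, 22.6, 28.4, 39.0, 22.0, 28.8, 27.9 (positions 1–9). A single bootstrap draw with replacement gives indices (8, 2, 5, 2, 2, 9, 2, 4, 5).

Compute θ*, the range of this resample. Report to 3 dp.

Resample values: 28.8, 21.2, 28.4, 21.2, 21.2, 27.9, 21.2, 22.6, 28.4.
Range = 28.8 − 21.2 = 7.600

θ* = 7.600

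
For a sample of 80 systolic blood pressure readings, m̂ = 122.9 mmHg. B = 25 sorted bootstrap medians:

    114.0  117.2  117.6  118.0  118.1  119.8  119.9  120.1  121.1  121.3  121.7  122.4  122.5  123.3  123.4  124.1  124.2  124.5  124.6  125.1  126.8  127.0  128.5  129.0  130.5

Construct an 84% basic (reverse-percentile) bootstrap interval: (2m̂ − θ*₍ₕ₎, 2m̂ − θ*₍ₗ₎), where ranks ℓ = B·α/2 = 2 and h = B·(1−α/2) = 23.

Percentile endpoints at ranks 2 and 23: θ*₍2₎ = 117.2, θ*₍23₎ = 128.5.
Basic interval reflects these around m̂:
  lower = 2 × 122.9 − 128.5 = 117.3
  upper = 2 × 122.9 − 117.2 = 128.6

(117.3, 128.6)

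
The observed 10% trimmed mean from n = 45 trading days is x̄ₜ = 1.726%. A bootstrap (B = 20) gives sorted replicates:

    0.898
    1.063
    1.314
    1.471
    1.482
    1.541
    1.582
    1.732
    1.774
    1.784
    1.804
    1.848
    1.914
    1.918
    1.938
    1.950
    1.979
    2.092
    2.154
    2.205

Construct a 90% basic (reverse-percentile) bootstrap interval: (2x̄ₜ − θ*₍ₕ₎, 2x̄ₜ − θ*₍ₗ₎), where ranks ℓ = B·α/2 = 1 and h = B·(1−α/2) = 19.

Percentile endpoints at ranks 1 and 19: θ*₍1₎ = 0.898, θ*₍19₎ = 2.154.
Basic interval reflects these around x̄ₜ:
  lower = 2 × 1.726 − 2.154 = 1.298
  upper = 2 × 1.726 − 0.898 = 2.554

(1.298, 2.554)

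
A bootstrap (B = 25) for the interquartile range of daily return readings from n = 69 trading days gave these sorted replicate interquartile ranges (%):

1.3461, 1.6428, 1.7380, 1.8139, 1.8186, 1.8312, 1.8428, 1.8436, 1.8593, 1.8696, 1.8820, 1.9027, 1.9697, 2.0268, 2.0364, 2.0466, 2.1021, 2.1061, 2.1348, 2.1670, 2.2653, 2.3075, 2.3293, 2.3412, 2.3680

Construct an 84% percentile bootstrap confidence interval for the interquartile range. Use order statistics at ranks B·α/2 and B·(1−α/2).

(1.6428, 2.3293)

α = 0.16; lower rank = 25 × 0.080 = 2; upper rank = 25 × 0.920 = 23.
The 2nd smallest replicate is 1.6428; the 23rd is 2.3293.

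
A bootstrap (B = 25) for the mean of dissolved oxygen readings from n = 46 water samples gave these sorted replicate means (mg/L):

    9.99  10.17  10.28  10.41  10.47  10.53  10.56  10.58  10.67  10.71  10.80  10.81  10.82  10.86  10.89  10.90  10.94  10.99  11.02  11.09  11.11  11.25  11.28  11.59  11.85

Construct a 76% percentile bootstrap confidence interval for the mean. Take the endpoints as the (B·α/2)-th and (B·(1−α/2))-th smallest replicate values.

(10.28, 11.25)

α = 0.24; lower rank = 25 × 0.120 = 3; upper rank = 25 × 0.880 = 22.
The 3rd smallest replicate is 10.28; the 22nd is 11.25.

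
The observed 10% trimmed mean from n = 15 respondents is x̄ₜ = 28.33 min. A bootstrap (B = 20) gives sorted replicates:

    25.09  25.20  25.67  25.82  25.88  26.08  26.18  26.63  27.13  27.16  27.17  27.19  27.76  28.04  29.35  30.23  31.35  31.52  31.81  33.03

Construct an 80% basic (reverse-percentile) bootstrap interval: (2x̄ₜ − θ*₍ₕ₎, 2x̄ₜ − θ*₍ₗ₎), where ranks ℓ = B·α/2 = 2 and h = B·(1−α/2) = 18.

Percentile endpoints at ranks 2 and 18: θ*₍2₎ = 25.20, θ*₍18₎ = 31.52.
Basic interval reflects these around x̄ₜ:
  lower = 2 × 28.33 − 31.52 = 25.14
  upper = 2 × 28.33 − 25.20 = 31.46

(25.14, 31.46)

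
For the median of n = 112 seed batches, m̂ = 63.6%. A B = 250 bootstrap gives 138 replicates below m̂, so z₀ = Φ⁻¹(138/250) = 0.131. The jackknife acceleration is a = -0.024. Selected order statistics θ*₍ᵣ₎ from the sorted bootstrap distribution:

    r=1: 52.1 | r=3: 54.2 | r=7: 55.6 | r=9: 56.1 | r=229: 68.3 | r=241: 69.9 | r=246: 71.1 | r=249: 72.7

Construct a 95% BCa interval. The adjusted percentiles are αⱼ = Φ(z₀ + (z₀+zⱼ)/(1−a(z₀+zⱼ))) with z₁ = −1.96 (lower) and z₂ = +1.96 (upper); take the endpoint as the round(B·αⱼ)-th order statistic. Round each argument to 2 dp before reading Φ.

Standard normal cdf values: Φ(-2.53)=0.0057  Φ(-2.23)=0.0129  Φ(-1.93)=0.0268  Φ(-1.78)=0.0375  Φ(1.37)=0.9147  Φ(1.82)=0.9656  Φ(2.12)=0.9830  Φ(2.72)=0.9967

Lower: z₀ + z₁ = 0.131 + (-1.960) = -1.829; 1 − a(z₀+z₁) = 1 − (-0.024)(-1.829) = 0.9561; argument = 0.131 + (-1.829)/0.9561 = -1.7820 → -1.78.
α₁ = Φ(-1.78) = 0.0375; rank = round(250 × 0.0375) = 9; θ*₍9₎ = 56.1.
Upper: z₀ + z₂ = 2.091; 1 − a(z₀+z₂) = 1.0502; argument = 2.1221 → 2.12; α₂ = 0.9830; rank = 246; θ*₍246₎ = 71.1.

(56.1, 71.1)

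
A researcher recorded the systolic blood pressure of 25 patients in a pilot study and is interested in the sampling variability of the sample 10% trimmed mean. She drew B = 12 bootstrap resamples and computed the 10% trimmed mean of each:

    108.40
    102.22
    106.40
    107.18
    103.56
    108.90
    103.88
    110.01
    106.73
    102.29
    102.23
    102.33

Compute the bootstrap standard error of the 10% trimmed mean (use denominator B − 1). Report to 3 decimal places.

Bootstrap SE is the standard deviation of the 12 replicate 10% trimmed means.
Mean of replicates: (108.40 + 102.22 + 106.40 + 107.18 + 103.56 + 108.90 + 103.88 + 110.01 + 106.73 + 102.29 + 102.23 + 102.33) / 12 = 1264.1300 / 12 = 105.3442
Sum of squared deviations: (+3.0558)² + (−3.1242)² + (+1.0558)² + (+1.8358)² + (−1.7842)² + (+3.5558)² + (−1.4642)² + (+4.6658)² + (+1.3858)² + (−3.0542)² + (−3.1142)² + (−3.0142)² = 93.3563
Variance = 93.3563 / 11 = 8.4869
SE* = √8.4869

SE* = 2.913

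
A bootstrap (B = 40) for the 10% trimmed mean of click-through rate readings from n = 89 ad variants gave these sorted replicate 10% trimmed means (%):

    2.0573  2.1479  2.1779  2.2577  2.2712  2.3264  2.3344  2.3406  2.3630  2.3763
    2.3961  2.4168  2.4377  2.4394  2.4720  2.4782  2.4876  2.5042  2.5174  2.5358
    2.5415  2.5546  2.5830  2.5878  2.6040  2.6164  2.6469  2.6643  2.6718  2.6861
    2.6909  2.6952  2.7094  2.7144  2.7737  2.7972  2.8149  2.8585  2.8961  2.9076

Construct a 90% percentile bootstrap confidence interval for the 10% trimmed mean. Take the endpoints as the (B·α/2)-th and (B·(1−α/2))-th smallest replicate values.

(2.1479, 2.8585)

α = 0.10; lower rank = 40 × 0.050 = 2; upper rank = 40 × 0.950 = 38.
The 2nd smallest replicate is 2.1479; the 38th is 2.8585.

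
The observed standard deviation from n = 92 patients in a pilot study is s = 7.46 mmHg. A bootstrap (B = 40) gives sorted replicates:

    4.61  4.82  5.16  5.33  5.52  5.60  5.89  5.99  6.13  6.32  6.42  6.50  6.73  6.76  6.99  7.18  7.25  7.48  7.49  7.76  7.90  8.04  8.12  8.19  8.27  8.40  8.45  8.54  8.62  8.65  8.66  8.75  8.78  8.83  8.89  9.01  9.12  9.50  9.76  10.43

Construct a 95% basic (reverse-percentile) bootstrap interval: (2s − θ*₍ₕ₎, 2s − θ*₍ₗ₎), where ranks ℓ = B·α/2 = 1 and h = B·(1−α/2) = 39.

Percentile endpoints at ranks 1 and 39: θ*₍1₎ = 4.61, θ*₍39₎ = 9.76.
Basic interval reflects these around s:
  lower = 2 × 7.46 − 9.76 = 5.16
  upper = 2 × 7.46 − 4.61 = 10.31

(5.16, 10.31)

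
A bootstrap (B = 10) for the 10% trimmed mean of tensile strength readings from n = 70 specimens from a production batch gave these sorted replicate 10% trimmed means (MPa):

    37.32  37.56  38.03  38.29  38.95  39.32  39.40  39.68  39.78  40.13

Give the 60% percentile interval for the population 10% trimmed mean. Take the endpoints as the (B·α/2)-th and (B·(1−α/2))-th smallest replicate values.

(37.56, 39.68)

α = 0.40; lower rank = 10 × 0.200 = 2; upper rank = 10 × 0.800 = 8.
The 2nd smallest replicate is 37.56; the 8th is 39.68.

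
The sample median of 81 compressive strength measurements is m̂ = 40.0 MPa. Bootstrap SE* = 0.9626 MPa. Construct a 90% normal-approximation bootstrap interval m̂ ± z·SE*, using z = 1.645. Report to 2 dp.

Margin = 1.645 × 0.9626 = 1.583
Interval: 40.0 ± 1.583

(38.42, 41.58)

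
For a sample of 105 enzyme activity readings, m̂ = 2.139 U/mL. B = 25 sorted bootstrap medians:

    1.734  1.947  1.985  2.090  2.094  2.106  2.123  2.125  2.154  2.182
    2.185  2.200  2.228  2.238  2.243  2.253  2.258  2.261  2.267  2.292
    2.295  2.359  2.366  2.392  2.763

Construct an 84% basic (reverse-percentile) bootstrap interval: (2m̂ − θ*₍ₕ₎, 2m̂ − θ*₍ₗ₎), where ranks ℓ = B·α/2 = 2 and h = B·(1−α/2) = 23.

(1.912, 2.331)

Percentile endpoints at ranks 2 and 23: θ*₍2₎ = 1.947, θ*₍23₎ = 2.366.
Basic interval reflects these around m̂:
  lower = 2 × 2.139 − 2.366 = 1.912
  upper = 2 × 2.139 − 1.947 = 2.331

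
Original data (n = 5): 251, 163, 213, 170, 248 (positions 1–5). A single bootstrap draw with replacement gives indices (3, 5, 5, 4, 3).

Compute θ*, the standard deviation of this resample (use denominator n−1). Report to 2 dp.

Resample values: 213, 248, 248, 170, 213.
Mean = 218.4000; sum of squared deviations = 4153.2000
s² = 4153.2000 / 4 = 1038.3000
s = √1038.3000 = 32.22

θ* = 32.22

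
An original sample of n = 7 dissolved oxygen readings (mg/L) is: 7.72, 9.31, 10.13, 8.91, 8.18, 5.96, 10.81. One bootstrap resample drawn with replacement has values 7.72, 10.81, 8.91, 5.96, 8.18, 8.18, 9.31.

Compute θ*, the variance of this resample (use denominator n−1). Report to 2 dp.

Mean = 8.4386; sum of squared deviations = 13.3987
s² = 13.3987 / 6 = 2.2331

θ* = 2.23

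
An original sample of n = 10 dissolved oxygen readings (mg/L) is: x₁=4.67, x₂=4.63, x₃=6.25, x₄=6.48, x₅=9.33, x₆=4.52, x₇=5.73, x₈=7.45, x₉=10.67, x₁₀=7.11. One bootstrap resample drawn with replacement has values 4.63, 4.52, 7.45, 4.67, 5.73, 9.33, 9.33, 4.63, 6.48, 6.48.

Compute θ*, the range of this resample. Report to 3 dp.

Range = 9.33 − 4.52 = 4.810

θ* = 4.810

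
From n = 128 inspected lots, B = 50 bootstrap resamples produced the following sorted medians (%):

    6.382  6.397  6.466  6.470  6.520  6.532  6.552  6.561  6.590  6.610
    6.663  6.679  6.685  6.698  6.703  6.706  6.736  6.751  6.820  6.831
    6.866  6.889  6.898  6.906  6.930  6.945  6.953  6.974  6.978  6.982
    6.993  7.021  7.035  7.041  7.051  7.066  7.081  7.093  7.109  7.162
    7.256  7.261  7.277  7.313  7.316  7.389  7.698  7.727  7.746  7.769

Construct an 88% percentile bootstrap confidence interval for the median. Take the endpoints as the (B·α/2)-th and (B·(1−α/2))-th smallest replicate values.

α = 0.12; lower rank = 50 × 0.060 = 3; upper rank = 50 × 0.940 = 47.
The 3rd smallest replicate is 6.466; the 47th is 7.698.

(6.466, 7.698)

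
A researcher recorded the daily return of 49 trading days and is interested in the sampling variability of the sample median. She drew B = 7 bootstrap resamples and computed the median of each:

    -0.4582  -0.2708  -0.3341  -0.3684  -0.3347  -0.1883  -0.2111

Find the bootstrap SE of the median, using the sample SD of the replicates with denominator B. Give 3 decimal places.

Bootstrap SE is the standard deviation of the 7 replicate medians.
Mean of replicates: ((-0.4582) + (-0.2708) + (-0.3341) + (-0.3684) + (-0.3347) + (-0.1883) + (-0.2111)) / 7 = -2.16560 / 7 = -0.30937
Sum of squared deviations: (−0.14883)² + (+0.03857)² + (−0.02473)² + (−0.05903)² + (−0.02533)² + (+0.12107)² + (+0.09827)² = 0.05269
Variance = 0.05269 / 7 = 0.00753
SE* = √0.00753

SE* = 0.087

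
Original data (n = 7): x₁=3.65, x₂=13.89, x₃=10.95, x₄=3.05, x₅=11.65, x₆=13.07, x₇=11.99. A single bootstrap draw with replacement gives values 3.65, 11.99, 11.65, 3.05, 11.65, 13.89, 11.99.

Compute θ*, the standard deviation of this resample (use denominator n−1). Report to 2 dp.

Mean = 9.6957; sum of squared deviations = 116.4742
s² = 116.4742 / 6 = 19.4124
s = √19.4124 = 4.41

θ* = 4.41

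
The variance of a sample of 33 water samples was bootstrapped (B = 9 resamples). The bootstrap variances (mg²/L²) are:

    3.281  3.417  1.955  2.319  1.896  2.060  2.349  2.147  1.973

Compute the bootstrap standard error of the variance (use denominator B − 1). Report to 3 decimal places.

SE* = 0.573

Bootstrap SE is the standard deviation of the 9 replicate variances.
Mean of replicates: (3.281 + 3.417 + 1.955 + 2.319 + 1.896 + 2.060 + 2.349 + 2.147 + 1.973) / 9 = 21.3970 / 9 = 2.3774
Sum of squared deviations: (+0.9036)² + (+1.0396)² + (−0.4224)² + (−0.0584)² + (−0.4814)² + (−0.3174)² + (−0.0284)² + (−0.2304)² + (−0.4044)² = 2.6290
Variance = 2.6290 / 8 = 0.3286
SE* = √0.3286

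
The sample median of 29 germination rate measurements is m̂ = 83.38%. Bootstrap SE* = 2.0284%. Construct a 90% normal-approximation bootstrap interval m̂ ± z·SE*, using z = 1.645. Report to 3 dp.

Margin = 1.645 × 2.0284 = 3.3367
Interval: 83.38 ± 3.3367

(80.043, 86.717)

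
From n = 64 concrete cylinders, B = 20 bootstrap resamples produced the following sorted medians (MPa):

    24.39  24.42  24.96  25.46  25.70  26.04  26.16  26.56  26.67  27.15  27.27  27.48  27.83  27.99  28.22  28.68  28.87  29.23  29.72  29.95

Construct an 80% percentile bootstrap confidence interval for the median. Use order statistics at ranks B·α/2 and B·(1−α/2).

α = 0.20; lower rank = 20 × 0.100 = 2; upper rank = 20 × 0.900 = 18.
The 2nd smallest replicate is 24.42; the 18th is 29.23.

(24.42, 29.23)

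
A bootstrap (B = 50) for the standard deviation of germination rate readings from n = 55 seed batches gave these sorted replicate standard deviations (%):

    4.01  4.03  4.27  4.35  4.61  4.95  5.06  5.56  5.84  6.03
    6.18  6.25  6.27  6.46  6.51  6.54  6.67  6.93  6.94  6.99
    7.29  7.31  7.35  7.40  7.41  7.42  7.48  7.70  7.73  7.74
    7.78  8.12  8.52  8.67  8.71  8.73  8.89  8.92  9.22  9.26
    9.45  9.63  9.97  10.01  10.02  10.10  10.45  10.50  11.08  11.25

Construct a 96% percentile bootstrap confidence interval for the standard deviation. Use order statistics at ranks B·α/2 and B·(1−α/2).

α = 0.04; lower rank = 50 × 0.020 = 1; upper rank = 50 × 0.980 = 49.
The 1st smallest replicate is 4.01; the 49th is 11.08.

(4.01, 11.08)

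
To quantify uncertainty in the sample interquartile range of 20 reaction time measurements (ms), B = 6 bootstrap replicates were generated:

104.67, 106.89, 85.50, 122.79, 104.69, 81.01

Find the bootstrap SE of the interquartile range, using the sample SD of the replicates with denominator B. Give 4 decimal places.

Bootstrap SE is the standard deviation of the 6 replicate interquartile ranges.
Mean of replicates: (104.67 + 106.89 + 85.50 + 122.79 + 104.69 + 81.01) / 6 = 605.55000 / 6 = 100.92500
Sum of squared deviations: (+3.74500)² + (+5.96500)² + (−15.42500)² + (+21.86500)² + (+3.76500)² + (−19.91500)² = 1176.39755
Variance = 1176.39755 / 6 = 196.06626
SE* = √196.06626

SE* = 14.0024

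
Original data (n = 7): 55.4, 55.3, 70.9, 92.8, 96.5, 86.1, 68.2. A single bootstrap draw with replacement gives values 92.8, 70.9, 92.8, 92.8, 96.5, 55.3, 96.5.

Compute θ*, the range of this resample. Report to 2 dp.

θ* = 41.20

Range = 96.5 − 55.3 = 41.20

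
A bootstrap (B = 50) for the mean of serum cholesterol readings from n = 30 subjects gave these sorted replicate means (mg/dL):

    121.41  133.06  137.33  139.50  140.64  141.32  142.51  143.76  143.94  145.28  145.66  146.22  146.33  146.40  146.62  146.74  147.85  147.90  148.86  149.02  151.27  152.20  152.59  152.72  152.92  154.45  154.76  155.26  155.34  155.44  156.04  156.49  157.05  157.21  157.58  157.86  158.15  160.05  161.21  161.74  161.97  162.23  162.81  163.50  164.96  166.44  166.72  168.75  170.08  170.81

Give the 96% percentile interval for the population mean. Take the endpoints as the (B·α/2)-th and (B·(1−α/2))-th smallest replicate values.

α = 0.04; lower rank = 50 × 0.020 = 1; upper rank = 50 × 0.980 = 49.
The 1st smallest replicate is 121.41; the 49th is 170.08.

(121.41, 170.08)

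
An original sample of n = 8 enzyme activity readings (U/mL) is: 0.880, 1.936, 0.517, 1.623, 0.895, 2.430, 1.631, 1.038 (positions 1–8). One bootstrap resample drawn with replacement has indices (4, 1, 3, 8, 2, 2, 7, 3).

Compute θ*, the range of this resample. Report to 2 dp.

θ* = 1.42

Resample values: 1.623, 0.880, 0.517, 1.038, 1.936, 1.936, 1.631, 0.517.
Range = 1.936 − 0.517 = 1.42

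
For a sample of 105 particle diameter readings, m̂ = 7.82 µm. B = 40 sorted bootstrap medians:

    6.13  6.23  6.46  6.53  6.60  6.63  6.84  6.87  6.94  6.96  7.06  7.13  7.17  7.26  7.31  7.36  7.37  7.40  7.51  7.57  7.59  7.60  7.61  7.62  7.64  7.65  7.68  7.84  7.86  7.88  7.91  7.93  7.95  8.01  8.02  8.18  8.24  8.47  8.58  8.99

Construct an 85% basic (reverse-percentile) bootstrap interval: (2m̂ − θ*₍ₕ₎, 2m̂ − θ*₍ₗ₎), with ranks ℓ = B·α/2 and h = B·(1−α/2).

(7.40, 9.18)

Percentile endpoints at ranks 3 and 37: θ*₍3₎ = 6.46, θ*₍37₎ = 8.24.
Basic interval reflects these around m̂:
  lower = 2 × 7.82 − 8.24 = 7.40
  upper = 2 × 7.82 − 6.46 = 9.18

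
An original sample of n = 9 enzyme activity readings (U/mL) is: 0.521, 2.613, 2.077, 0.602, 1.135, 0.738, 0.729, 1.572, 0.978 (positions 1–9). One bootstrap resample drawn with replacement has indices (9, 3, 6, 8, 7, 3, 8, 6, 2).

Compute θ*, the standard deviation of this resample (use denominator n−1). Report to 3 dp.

Resample values: 0.978, 2.077, 0.738, 1.572, 0.729, 2.077, 1.572, 0.738, 2.613.
Mean = 1.4549; sum of squared deviations = 3.9249
s² = 3.9249 / 8 = 0.4906
s = √0.4906 = 0.700

θ* = 0.700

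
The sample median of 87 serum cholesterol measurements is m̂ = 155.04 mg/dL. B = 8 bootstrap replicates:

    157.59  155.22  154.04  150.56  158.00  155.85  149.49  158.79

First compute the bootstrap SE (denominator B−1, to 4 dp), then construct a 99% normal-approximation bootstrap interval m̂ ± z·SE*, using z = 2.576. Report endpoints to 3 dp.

(146.233, 163.847)

Mean of replicates = 154.9425; sum of squared deviations = 81.8119; SE* = √(81.8119/7) = 3.4187
Margin = 2.576 × 3.4187 = 8.8066
Interval: 155.04 ± 8.8066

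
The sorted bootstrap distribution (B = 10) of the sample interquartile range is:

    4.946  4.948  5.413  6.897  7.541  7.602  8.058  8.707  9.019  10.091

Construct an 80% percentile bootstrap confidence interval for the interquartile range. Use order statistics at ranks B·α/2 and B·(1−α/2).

(4.946, 9.019)

α = 0.20; lower rank = 10 × 0.100 = 1; upper rank = 10 × 0.900 = 9.
The 1st smallest replicate is 4.946; the 9th is 9.019.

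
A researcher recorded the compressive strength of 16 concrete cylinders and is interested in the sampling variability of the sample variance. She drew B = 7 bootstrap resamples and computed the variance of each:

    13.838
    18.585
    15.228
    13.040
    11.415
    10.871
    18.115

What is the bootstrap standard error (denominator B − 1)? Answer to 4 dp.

SE* = 3.0419

Bootstrap SE is the standard deviation of the 7 replicate variances.
Mean of replicates: (13.838 + 18.585 + 15.228 + 13.040 + 11.415 + 10.871 + 18.115) / 7 = 101.09200 / 7 = 14.44171
Sum of squared deviations: (−0.60371)² + (+4.14329)² + (+0.78629)² + (−1.40171)² + (−3.02671)² + (−3.57071)² + (+3.67329)² = 55.51836
Variance = 55.51836 / 6 = 9.25306
SE* = √9.25306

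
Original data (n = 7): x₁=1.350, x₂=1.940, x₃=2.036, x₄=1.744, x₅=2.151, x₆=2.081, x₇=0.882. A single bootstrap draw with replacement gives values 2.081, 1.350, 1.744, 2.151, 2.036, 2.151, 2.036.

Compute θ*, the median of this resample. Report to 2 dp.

Sorted: 1.350, 1.744, 2.036, 2.036, 2.081, 2.151, 2.151
Median = middle value = 2.04

θ* = 2.04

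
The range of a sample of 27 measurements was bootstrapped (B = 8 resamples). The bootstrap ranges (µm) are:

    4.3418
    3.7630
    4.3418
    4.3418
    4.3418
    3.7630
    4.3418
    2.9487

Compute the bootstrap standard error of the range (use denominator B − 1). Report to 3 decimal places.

Bootstrap SE is the standard deviation of the 8 replicate ranges.
Mean of replicates: (4.3418 + 3.7630 + 4.3418 + 4.3418 + 4.3418 + 3.7630 + 4.3418 + 2.9487) / 8 = 32.18370 / 8 = 4.02296
Sum of squared deviations: (+0.31884)² + (−0.25996)² + (+0.31884)² + (+0.31884)² + (+0.31884)² + (−0.25996)² + (+0.31884)² + (−1.07426)² = 1.79749
Variance = 1.79749 / 7 = 0.25678
SE* = √0.25678

SE* = 0.507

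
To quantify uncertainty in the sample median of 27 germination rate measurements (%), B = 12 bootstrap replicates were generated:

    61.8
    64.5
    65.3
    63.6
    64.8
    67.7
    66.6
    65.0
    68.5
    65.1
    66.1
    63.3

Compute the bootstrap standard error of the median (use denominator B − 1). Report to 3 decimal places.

Bootstrap SE is the standard deviation of the 12 replicate medians.
Mean of replicates: (61.8 + 64.5 + 65.3 + 63.6 + 64.8 + 67.7 + 66.6 + 65.0 + 68.5 + 65.1 + 66.1 + 63.3) / 12 = 782.3000 / 12 = 65.1917
Sum of squared deviations: (−3.3917)² + (−0.6917)² + (+0.1083)² + (−1.5917)² + (−0.3917)² + (+2.5083)² + (+1.4083)² + (−0.1917)² + (+3.3083)² + (−0.0917)² + (+0.9083)² + (−1.8917)² = 38.3492
Variance = 38.3492 / 11 = 3.4863
SE* = √3.4863

SE* = 1.867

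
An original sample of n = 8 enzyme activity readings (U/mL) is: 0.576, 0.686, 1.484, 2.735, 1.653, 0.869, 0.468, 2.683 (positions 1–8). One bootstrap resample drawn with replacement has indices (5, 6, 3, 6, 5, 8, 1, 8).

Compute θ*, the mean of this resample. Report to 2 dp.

Resample values: 1.653, 0.869, 1.484, 0.869, 1.653, 2.683, 0.576, 2.683.
Mean = (1.653 + 0.869 + 1.484 + 0.869 + 1.653 + 2.683 + 0.576 + 2.683) / 8 = 12.4700 / 8 = 1.56

θ* = 1.56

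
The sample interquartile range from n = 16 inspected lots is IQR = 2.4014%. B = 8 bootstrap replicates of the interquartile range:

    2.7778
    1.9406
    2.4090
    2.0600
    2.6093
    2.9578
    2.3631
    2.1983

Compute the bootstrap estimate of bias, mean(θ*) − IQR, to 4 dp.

bias = +0.0131

mean(θ*) = (2.7778 + 1.9406 + 2.4090 + 2.0600 + 2.6093 + 2.9578 + 2.3631 + 2.1983) / 8 = 2.41449
bias = 2.41449 − 2.4014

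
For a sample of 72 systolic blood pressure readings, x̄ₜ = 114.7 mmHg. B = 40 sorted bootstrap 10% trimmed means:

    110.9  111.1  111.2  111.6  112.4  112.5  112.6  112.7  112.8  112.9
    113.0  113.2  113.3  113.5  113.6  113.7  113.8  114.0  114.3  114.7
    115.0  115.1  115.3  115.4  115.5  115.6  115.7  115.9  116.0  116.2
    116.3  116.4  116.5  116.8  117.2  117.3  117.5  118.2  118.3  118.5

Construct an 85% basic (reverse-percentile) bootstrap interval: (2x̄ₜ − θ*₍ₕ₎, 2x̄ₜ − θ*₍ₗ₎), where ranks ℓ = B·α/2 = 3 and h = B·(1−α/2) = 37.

Percentile endpoints at ranks 3 and 37: θ*₍3₎ = 111.2, θ*₍37₎ = 117.5.
Basic interval reflects these around x̄ₜ:
  lower = 2 × 114.7 − 117.5 = 111.9
  upper = 2 × 114.7 − 111.2 = 118.2

(111.9, 118.2)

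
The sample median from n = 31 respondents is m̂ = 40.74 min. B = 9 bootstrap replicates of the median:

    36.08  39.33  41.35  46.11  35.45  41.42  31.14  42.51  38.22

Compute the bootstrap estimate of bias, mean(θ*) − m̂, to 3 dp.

bias = −1.672

mean(θ*) = (36.08 + 39.33 + 41.35 + 46.11 + 35.45 + 41.42 + 31.14 + 42.51 + 38.22) / 9 = 39.0678
bias = 39.0678 − 40.74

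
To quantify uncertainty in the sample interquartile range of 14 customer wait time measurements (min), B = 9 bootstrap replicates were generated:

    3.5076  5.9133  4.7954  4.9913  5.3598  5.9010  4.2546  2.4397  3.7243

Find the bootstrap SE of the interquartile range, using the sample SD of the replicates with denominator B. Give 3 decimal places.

Bootstrap SE is the standard deviation of the 9 replicate interquartile ranges.
Mean of replicates: (3.5076 + 5.9133 + 4.7954 + 4.9913 + 5.3598 + 5.9010 + 4.2546 + 2.4397 + 3.7243) / 9 = 40.88700 / 9 = 4.54300
Sum of squared deviations: (−1.03540)² + (+1.37030)² + (+0.25240)² + (+0.44830)² + (+0.81680)² + (+1.35800)² + (−0.28840)² + (−2.10330)² + (−0.81870)² = 10.90310
Variance = 10.90310 / 9 = 1.21146
SE* = √1.21146

SE* = 1.101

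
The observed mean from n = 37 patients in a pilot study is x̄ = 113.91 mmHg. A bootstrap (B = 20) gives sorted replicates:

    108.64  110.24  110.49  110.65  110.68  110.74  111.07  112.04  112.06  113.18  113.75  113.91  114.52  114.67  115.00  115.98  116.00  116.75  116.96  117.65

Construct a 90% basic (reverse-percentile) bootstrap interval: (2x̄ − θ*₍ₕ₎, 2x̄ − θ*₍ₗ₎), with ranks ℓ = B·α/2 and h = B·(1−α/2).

(110.86, 119.18)

Percentile endpoints at ranks 1 and 19: θ*₍1₎ = 108.64, θ*₍19₎ = 116.96.
Basic interval reflects these around x̄:
  lower = 2 × 113.91 − 116.96 = 110.86
  upper = 2 × 113.91 − 108.64 = 119.18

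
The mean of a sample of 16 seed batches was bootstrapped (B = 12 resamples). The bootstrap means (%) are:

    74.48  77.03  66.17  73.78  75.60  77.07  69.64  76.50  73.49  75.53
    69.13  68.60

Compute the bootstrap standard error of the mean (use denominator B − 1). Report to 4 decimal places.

Bootstrap SE is the standard deviation of the 12 replicate means.
Mean of replicates: (74.48 + 77.03 + 66.17 + 73.78 + 75.60 + 77.07 + 69.64 + 76.50 + 73.49 + 75.53 + 69.13 + 68.60) / 12 = 877.02000 / 12 = 73.08500
Sum of squared deviations: (+1.39500)² + (+3.94500)² + (−6.91500)² + (+0.69500)² + (+2.51500)² + (+3.98500)² + (−3.44500)² + (+3.41500)² + (+0.40500)² + (+2.44500)² + (−3.95500)² + (−4.48500)² = 153.44430
Variance = 153.44430 / 11 = 13.94948
SE* = √13.94948

SE* = 3.7349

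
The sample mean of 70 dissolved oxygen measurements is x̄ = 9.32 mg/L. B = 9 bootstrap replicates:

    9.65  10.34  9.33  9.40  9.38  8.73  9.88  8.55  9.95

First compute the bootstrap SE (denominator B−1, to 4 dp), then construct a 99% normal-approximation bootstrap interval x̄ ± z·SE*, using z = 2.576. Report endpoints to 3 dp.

(7.847, 10.793)

Mean of replicates = 9.4678; sum of squared deviations = 2.6144; SE* = √(2.6144/8) = 0.5717
Margin = 2.576 × 0.5717 = 1.4727
Interval: 9.32 ± 1.4727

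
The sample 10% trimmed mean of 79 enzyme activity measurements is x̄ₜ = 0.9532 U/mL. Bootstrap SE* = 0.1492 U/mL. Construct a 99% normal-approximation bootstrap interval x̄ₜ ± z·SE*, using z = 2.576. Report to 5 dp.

(0.56886, 1.33754)

Margin = 2.576 × 0.1492 = 0.384339
Interval: 0.9532 ± 0.384339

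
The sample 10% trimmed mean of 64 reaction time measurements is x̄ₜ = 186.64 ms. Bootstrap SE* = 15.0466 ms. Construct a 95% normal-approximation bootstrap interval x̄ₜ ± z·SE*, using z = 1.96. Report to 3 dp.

Margin = 1.96 × 15.0466 = 29.4913
Interval: 186.64 ± 29.4913

(157.149, 216.131)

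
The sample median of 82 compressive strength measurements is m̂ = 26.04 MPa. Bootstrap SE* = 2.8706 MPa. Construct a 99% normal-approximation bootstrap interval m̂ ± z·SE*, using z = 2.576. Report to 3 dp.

Margin = 2.576 × 2.8706 = 7.3947
Interval: 26.04 ± 7.3947

(18.645, 33.435)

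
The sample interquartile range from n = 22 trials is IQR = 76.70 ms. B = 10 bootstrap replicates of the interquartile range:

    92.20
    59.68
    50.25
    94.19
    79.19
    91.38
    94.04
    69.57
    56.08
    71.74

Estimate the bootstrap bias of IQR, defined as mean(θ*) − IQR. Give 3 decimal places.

bias = −0.868

mean(θ*) = (92.20 + 59.68 + 50.25 + 94.19 + 79.19 + 91.38 + 94.04 + 69.57 + 56.08 + 71.74) / 10 = 75.8320
bias = 75.8320 − 76.70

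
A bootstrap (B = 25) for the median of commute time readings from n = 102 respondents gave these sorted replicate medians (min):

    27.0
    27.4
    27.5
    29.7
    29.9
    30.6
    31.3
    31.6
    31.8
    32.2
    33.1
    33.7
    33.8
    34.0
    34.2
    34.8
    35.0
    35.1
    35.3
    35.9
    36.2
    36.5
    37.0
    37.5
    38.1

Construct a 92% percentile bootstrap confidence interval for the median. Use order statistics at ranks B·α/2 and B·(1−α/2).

(27.0, 37.5)

α = 0.08; lower rank = 25 × 0.040 = 1; upper rank = 25 × 0.960 = 24.
The 1st smallest replicate is 27.0; the 24th is 37.5.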